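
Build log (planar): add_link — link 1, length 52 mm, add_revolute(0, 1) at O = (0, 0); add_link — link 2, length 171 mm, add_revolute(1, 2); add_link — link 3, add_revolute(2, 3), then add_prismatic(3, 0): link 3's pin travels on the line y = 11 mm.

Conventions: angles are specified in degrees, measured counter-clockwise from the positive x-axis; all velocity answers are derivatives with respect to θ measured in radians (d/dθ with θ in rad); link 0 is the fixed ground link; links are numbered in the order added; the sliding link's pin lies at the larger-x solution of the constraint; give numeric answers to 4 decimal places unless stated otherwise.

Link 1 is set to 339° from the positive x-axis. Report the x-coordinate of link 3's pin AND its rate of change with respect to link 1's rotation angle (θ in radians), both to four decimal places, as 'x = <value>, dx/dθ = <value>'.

geometry: r = 52 mm, L = 171 mm, e = 11 mm
crank pin P = (r cos θ, r sin θ) = (48.546182, -18.635133)
h = r sin θ − e = -18.635133 − 11 = -29.635133
x = r cos θ + √(L² − h²) = 48.546182 + 168.412466 = 216.958649
dx/dθ = −r sin θ − h·r cos θ/√(L² − h²) (θ in radians; h = -29.635133) = 27.177687

x = 216.9586, dx/dθ = 27.1777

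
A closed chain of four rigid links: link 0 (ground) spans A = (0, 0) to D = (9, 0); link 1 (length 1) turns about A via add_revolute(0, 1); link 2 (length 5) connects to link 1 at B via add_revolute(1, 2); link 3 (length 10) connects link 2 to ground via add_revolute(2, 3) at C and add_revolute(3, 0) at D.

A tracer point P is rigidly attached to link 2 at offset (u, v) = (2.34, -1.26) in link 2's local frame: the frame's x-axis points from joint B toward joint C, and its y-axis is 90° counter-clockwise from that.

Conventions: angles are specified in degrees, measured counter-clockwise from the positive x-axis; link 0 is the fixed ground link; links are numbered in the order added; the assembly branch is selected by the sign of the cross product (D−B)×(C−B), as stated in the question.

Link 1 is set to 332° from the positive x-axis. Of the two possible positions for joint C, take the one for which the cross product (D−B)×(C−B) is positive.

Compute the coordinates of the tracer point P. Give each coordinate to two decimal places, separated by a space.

A=(0,0), D=(9.00,0)
B = A + 1.00·(cos332°, sin332°) = (0.8829, -0.4695)
|BD| = 8.1306
circle(B,5.00) ∩ circle(D,10.00): a=-0.5469, h=4.9700
  candidates: C₊=(0.0500,4.4607) cross=40.409; C₋=(0.6239,-5.4628) cross=-40.409
  branch + wants cross > 0 → take C=(0.0500,4.4607) (cross=40.409)
ex = (C−B)/|BC| = (-0.1666,0.9860); ey = (-0.9860,-0.1666)
P = B + 2.34·ex + -1.26·ey = (1.7355,2.0477)

1.74 2.05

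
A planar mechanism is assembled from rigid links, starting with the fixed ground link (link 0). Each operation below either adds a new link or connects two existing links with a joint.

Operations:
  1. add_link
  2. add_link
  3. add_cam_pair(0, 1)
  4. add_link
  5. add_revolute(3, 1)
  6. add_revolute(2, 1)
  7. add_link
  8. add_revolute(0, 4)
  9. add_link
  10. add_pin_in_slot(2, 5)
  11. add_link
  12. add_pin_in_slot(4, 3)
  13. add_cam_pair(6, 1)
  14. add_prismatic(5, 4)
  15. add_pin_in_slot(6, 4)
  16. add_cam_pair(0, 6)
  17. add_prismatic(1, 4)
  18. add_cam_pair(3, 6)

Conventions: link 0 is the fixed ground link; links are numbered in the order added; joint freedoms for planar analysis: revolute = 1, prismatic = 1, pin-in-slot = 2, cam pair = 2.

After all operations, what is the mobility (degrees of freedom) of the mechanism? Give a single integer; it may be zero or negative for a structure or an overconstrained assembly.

link 0 = ground. State L|J1|J2 = 1|0|0
+link1  2|0|0
+link2  3|0|0
C(0,1) f=2→J2  3|0|1
+link3  4|0|1
R(3,1) f=1→J1  4|1|1
R(2,1) f=1→J1  4|2|1
+link4  5|2|1
R(0,4) f=1→J1  5|3|1
+link5  6|3|1
PS(2,5) f=2→J2  6|3|2
+link6  7|3|2
PS(4,3) f=2→J2  7|3|3
C(6,1) f=2→J2  7|3|4
P(5,4) f=1→J1  7|4|4
PS(6,4) f=2→J2  7|4|5
C(0,6) f=2→J2  7|4|6
P(1,4) f=1→J1  7|5|6
C(3,6) f=2→J2  7|5|7
M = 3(7−1)−2·5−7 = 18−10−7 = 1

M = 1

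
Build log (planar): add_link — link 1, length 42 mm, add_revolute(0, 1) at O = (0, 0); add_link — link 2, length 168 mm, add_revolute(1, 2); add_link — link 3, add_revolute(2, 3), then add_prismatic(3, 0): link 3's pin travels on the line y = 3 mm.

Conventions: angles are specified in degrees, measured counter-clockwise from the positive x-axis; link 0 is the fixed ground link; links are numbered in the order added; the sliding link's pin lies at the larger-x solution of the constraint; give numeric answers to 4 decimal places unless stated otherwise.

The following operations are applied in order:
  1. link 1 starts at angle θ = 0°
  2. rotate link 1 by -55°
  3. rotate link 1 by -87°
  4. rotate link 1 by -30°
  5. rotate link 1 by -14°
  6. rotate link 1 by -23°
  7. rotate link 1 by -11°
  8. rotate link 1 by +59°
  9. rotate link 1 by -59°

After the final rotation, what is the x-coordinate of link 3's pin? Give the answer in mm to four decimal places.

geometry: r = 42 mm, L = 168 mm, e = 3 mm; θ starts at 0°
rotate link 1 by -55°: θ ← 0° -55° = -55°
rotate link 1 by -87°: θ ← -55° -87° = -142°
rotate link 1 by -30°: θ ← -142° -30° = -172°
rotate link 1 by -14°: θ ← -172° -14° = -186°
rotate link 1 by -23°: θ ← -186° -23° = -209°
rotate link 1 by -11°: θ ← -209° -11° = -220°
rotate link 1 by +59°: θ ← -220° +59° = -161°
rotate link 1 by -59°: θ ← -161° -59° = -220°
crank pin P = (r cos θ, r sin θ) = (-32.173867, 26.997080)
h = r sin θ − e = 26.997080 − 3 = 23.997080
x = r cos θ + √(L² − h²) = -32.173867 + 166.277299 = 134.103432

134.1034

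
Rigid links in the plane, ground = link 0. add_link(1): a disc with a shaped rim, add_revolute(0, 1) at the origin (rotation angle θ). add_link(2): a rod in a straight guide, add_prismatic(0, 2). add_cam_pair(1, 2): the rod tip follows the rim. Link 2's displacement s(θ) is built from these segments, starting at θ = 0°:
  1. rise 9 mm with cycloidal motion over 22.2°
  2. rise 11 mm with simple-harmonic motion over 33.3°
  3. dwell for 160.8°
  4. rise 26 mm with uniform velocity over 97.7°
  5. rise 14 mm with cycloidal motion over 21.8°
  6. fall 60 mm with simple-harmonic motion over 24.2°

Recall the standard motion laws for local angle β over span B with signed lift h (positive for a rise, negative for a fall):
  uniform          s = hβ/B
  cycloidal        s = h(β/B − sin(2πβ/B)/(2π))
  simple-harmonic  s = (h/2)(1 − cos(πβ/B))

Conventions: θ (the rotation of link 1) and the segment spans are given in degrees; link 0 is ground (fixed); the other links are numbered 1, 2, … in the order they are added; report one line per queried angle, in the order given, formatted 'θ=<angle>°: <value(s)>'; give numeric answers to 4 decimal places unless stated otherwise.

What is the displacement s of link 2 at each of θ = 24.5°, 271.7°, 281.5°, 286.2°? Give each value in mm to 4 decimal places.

segment 1 (0° to 22.2°, cycloidal, h = 9) is passed completely: s = 0.0000 + (9) = 9.0000
θ = 24.5° falls in segment 2 (22.2° to 55.5°, simple-harmonic, h = 11): β = 24.5 − 22.2 = 2.3°, B = 33.3°; Δs = 11/2·(1 − cos(π·0.0691)) = 0.1290; s = 9.0000 + 0.1290 = 9.1290
segment 2 (22.2° to 55.5°, simple-harmonic, h = 11) is passed completely: s = 9.0000 + (11) = 20.0000
segment 3 (55.5° to 216.3°, dwell): s unchanged at 20.0000
θ = 271.7° falls in segment 4 (216.3° to 314°, uniform, h = 26): β = 271.7 − 216.3 = 55.4°, B = 97.7°; Δs = 26·55.4/97.7 = 14.7431; s = 20.0000 + 14.7431 = 34.7431
θ = 281.5° falls in segment 4 (216.3° to 314°, uniform, h = 26): β = 281.5 − 216.3 = 65.2°, B = 97.7°; Δs = 26·65.2/97.7 = 17.3511; s = 20.0000 + 17.3511 = 37.3511
θ = 286.2° falls in segment 4 (216.3° to 314°, uniform, h = 26): β = 286.2 − 216.3 = 69.9°, B = 97.7°; Δs = 26·69.9/97.7 = 18.6018; s = 20.0000 + 18.6018 = 38.6018

θ=24.5°: 9.1290
θ=271.7°: 34.7431
θ=281.5°: 37.3511
θ=286.2°: 38.6018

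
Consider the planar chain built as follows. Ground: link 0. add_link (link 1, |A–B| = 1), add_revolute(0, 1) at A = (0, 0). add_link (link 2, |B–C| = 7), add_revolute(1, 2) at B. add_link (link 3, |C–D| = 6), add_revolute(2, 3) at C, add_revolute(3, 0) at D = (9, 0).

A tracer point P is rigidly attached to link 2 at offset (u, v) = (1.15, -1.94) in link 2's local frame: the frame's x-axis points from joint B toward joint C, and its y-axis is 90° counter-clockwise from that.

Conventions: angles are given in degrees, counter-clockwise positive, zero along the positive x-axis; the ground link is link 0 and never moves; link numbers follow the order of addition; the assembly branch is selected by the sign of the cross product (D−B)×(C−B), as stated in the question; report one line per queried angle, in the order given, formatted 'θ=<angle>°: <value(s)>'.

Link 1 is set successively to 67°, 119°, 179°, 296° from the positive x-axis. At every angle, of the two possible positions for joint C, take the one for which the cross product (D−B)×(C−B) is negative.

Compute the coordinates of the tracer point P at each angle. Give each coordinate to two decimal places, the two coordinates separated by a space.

A=(0,0), D=(9.00,0)
θ=67°: B = A + 1.00·(cos67°, sin67°) = (0.3907, 0.9205)
θ=67°: |BD| = 8.6583
θ=67°: circle(B,7.00) ∩ circle(D,6.00): a=5.0799, h=4.8161
θ=67°:   candidates: C₊=(5.9539,5.1692) cross=41.699; C₋=(4.9298,-4.4084) cross=-41.699
θ=67°:   branch - wants cross < 0 → take C=(4.9298,-4.4084) (cross=-41.699)
θ=67°: ex = (C−B)/|BC| = (0.6484,-0.7613); ey = (0.7613,0.6484)
θ=67°: P = B + 1.15·ex + -1.94·ey = (-0.3404,-1.2129)
θ=119°: B = A + 1.00·(cos119°, sin119°) = (-0.4848, 0.8746)
θ=119°: |BD| = 9.5250
θ=119°: circle(B,7.00) ∩ circle(D,6.00): a=5.4449, h=4.3992
θ=119°:   candidates: C₊=(5.3411,4.7552) cross=41.902; C₋=(4.5332,-4.0059) cross=-41.902
θ=119°:   branch - wants cross < 0 → take C=(4.5332,-4.0059) (cross=-41.902)
θ=119°: ex = (C−B)/|BC| = (0.7169,-0.6972); ey = (0.6972,0.7169)
θ=119°: P = B + 1.15·ex + -1.94·ey = (-1.0130,-1.3179)
θ=179°: B = A + 1.00·(cos179°, sin179°) = (-0.9998, 0.0175)
θ=179°: |BD| = 9.9999
θ=179°: circle(B,7.00) ∩ circle(D,6.00): a=5.6499, h=4.1326
θ=179°:   candidates: C₊=(4.6573,4.1402) cross=41.325; C₋=(4.6429,-4.1250) cross=-41.325
θ=179°:   branch - wants cross < 0 → take C=(4.6429,-4.1250) (cross=-41.325)
θ=179°: ex = (C−B)/|BC| = (0.8061,-0.5918); ey = (0.5918,0.8061)
θ=179°: P = B + 1.15·ex + -1.94·ey = (-1.2209,-2.2269)
θ=296°: B = A + 1.00·(cos296°, sin296°) = (0.4384, -0.8988)
θ=296°: |BD| = 8.6087
θ=296°: circle(B,7.00) ∩ circle(D,6.00): a=5.0594, h=4.8376
θ=296°:   candidates: C₊=(4.9650,4.4406) cross=41.646; C₋=(5.9752,-5.1817) cross=-41.646
θ=296°:   branch - wants cross < 0 → take C=(5.9752,-5.1817) (cross=-41.646)
θ=296°: ex = (C−B)/|BC| = (0.7910,-0.6119); ey = (0.6119,0.7910)
θ=296°: P = B + 1.15·ex + -1.94·ey = (0.1610,-3.1369)

θ=67°: -0.34 -1.21
θ=119°: -1.01 -1.32
θ=179°: -1.22 -2.23
θ=296°: 0.16 -3.14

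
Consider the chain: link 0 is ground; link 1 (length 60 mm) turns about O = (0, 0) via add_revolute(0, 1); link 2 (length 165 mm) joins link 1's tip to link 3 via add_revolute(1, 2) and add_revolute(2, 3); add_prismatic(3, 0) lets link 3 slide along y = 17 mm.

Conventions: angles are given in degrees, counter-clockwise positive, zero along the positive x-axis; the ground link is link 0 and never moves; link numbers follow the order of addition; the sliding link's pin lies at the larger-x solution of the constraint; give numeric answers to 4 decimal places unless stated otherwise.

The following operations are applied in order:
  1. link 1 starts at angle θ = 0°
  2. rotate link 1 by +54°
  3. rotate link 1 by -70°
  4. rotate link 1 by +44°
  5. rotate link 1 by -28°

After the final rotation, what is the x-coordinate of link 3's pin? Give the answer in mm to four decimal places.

geometry: r = 60 mm, L = 165 mm, e = 17 mm; θ starts at 0°
rotate link 1 by +54°: θ ← 0° +54° = 54°
rotate link 1 by -70°: θ ← 54° -70° = -16°
rotate link 1 by +44°: θ ← -16° +44° = 28°
rotate link 1 by -28°: θ ← 28° -28° = 0°
crank pin P = (r cos θ, r sin θ) = (60.000000, 0.000000)
h = r sin θ − e = 0.000000 − 17 = -17.000000
x = r cos θ + √(L² − h²) = 60.000000 + 164.121906 = 224.121906

224.1219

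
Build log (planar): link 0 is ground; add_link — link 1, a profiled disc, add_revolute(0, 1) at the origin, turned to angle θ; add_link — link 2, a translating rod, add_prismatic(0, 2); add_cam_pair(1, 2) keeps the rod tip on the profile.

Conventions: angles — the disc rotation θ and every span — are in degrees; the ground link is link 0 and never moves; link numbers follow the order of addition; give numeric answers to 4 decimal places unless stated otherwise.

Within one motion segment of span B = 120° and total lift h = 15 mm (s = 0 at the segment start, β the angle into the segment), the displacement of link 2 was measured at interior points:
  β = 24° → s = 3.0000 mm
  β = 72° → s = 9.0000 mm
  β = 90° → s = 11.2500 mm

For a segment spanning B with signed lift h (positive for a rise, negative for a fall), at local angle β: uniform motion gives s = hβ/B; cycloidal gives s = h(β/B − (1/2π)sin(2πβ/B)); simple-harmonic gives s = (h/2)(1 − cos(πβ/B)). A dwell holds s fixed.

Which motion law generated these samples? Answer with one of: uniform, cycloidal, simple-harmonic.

candidates at β/B = r: uniform s = h·r (linear in β); cycloidal s = h·(r − sin(2πr)/(2π)); simple-harmonic s = (h/2)(1 − cos(πr))
β=24°: printed 3.0000 | uniform 3.0000, cycloidal 0.7295, simple-harmonic 1.4324
β=72°: printed 9.0000 | uniform 9.0000, cycloidal 10.4032, simple-harmonic 9.8176
β=90°: printed 11.2500 | uniform 11.2500, cycloidal 13.6373, simple-harmonic 12.8033
only one law matches every sample → uniform

uniform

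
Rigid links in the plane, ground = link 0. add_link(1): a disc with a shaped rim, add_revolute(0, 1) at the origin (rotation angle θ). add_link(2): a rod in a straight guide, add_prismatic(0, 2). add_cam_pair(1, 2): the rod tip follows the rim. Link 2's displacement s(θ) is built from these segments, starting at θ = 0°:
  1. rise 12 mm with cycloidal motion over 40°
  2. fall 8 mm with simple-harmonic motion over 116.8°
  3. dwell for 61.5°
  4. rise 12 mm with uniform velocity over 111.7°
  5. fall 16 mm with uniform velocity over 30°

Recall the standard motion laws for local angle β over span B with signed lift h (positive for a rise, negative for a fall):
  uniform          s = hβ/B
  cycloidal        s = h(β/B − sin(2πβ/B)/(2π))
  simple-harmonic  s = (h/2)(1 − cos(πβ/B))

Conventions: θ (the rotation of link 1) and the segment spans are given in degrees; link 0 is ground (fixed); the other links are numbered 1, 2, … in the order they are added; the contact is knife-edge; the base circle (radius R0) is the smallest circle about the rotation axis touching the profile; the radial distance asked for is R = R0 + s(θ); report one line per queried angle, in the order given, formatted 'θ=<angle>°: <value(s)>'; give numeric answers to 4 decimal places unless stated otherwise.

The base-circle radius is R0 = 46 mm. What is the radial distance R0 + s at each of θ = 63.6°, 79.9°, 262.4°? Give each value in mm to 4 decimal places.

segment 1 (0° to 40°, cycloidal, h = 12) is passed completely: s = 0.0000 + (12) = 12.0000
θ = 63.6° falls in segment 2 (40° to 156.8°, simple-harmonic, h = -8): β = 63.6 − 40 = 23.6°, B = 116.8°; Δs = -8/2·(1 − cos(π·0.2021)) = -0.7792; s = 12.0000 − 0.7792 = 11.2208
θ = 79.9° falls in segment 2 (40° to 156.8°, simple-harmonic, h = -8): β = 79.9 − 40 = 39.9°, B = 116.8°; Δs = -8/2·(1 − cos(π·0.3416)) = -2.0907; s = 12.0000 − 2.0907 = 9.9093
segment 2 (40° to 156.8°, simple-harmonic, h = -8) is passed completely: s = 12.0000 + (-8) = 4.0000
segment 3 (156.8° to 218.3°, dwell): s unchanged at 4.0000
θ = 262.4° falls in segment 4 (218.3° to 330°, uniform, h = 12): β = 262.4 − 218.3 = 44.1°, B = 111.7°; Δs = 12·44.1/111.7 = 4.7377; s = 4.0000 + 4.7377 = 8.7377
θ=63.6°: R = R0 + s = 46 + 11.2208 = 57.2208
θ=79.9°: R = R0 + s = 46 + 9.9093 = 55.9093
θ=262.4°: R = R0 + s = 46 + 8.7377 = 54.7377

θ=63.6°: 57.2208
θ=79.9°: 55.9093
θ=262.4°: 54.7377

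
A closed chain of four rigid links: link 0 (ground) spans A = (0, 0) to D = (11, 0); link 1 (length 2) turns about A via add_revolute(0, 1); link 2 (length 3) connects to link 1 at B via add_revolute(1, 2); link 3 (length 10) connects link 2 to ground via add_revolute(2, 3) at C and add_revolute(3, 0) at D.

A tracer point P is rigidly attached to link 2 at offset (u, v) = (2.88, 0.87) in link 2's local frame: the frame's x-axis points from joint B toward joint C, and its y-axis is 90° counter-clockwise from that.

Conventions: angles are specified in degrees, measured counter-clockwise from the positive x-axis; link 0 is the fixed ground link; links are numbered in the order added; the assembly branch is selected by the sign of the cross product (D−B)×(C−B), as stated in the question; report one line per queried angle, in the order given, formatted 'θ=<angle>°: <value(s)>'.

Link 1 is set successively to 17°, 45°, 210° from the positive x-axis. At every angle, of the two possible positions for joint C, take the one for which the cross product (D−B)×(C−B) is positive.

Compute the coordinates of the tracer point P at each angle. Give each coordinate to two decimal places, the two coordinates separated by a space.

A=(0,0), D=(11.00,0)
θ=17°: B = A + 2.00·(cos17°, sin17°) = (1.9126, 0.5847)
θ=17°: |BD| = 9.1062
θ=17°: circle(B,3.00) ∩ circle(D,10.00): a=-0.4435, h=2.9670
θ=17°:   candidates: C₊=(1.6605,3.5741) cross=27.018; C₋=(1.2795,-2.3477) cross=-27.018
θ=17°:   branch + wants cross > 0 → take C=(1.6605,3.5741) (cross=27.018)
θ=17°: ex = (C−B)/|BC| = (-0.0840,0.9965); ey = (-0.9965,-0.0840)
θ=17°: P = B + 2.88·ex + 0.87·ey = (0.8037,3.3815)
θ=45°: B = A + 2.00·(cos45°, sin45°) = (1.4142, 1.4142)
θ=45°: |BD| = 9.6895
θ=45°: circle(B,3.00) ∩ circle(D,10.00): a=0.1490, h=2.9963
θ=45°:   candidates: C₊=(1.9989,4.3567) cross=29.033; C₋=(1.1243,-1.5717) cross=-29.033
θ=45°:   branch + wants cross > 0 → take C=(1.9989,4.3567) (cross=29.033)
θ=45°: ex = (C−B)/|BC| = (0.1949,0.9808); ey = (-0.9808,0.1949)
θ=45°: P = B + 2.88·ex + 0.87·ey = (1.1222,4.4085)
θ=210°: B = A + 2.00·(cos210°, sin210°) = (-1.7321, -1.0000)
θ=210°: |BD| = 12.7713
θ=210°: circle(B,3.00) ∩ circle(D,10.00): a=2.8229, h=1.0154
θ=210°:   candidates: C₊=(1.0027,0.2333) cross=12.968; C₋=(1.1617,-1.7912) cross=-12.968
θ=210°:   branch + wants cross > 0 → take C=(1.0027,0.2333) (cross=12.968)
θ=210°: ex = (C−B)/|BC| = (0.9116,0.4111); ey = (-0.4111,0.9116)
θ=210°: P = B + 2.88·ex + 0.87·ey = (0.5357,0.9770)

θ=17°: 0.80 3.38
θ=45°: 1.12 4.41
θ=210°: 0.54 0.98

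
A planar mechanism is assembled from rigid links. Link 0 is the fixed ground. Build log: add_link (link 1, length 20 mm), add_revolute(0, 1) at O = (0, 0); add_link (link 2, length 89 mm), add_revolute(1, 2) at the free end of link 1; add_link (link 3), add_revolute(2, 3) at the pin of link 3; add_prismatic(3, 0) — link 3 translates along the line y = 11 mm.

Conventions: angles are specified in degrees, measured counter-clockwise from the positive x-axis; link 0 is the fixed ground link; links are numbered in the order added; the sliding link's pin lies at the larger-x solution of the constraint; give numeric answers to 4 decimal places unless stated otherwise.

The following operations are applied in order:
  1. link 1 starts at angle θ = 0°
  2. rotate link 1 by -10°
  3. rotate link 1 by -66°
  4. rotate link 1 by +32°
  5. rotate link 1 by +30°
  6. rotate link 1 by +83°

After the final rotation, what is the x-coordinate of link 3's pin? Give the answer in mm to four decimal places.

geometry: r = 20 mm, L = 89 mm, e = 11 mm; θ starts at 0°
rotate link 1 by -10°: θ ← 0° -10° = -10°
rotate link 1 by -66°: θ ← -10° -66° = -76°
rotate link 1 by +32°: θ ← -76° +32° = -44°
rotate link 1 by +30°: θ ← -44° +30° = -14°
rotate link 1 by +83°: θ ← -14° +83° = 69°
crank pin P = (r cos θ, r sin θ) = (7.167359, 18.671609)
h = r sin θ − e = 18.671609 − 11 = 7.671609
x = r cos θ + √(L² − h²) = 7.167359 + 88.668745 = 95.836104

95.8361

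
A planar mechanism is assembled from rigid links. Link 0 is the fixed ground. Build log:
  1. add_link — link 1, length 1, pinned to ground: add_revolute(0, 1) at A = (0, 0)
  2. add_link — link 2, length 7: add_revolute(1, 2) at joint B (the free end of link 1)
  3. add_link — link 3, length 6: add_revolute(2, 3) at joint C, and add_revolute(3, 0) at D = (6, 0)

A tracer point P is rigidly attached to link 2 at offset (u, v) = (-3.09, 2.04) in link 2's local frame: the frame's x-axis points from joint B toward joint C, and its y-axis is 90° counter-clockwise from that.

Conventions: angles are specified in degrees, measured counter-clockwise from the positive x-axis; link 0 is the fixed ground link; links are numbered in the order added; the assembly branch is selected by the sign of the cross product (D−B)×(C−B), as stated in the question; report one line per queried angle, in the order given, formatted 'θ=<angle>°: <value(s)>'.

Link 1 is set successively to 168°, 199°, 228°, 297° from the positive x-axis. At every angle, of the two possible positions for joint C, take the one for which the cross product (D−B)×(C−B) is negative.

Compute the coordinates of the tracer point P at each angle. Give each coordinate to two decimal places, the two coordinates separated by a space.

A=(0,0), D=(6.00,0)
θ=168°: B = A + 1.00·(cos168°, sin168°) = (-0.9781, 0.2079)
θ=168°: |BD| = 6.9812
θ=168°: circle(B,7.00) ∩ circle(D,6.00): a=4.4217, h=5.4267
θ=168°:   candidates: C₊=(3.6032,5.5005) cross=37.885; C₋=(3.2800,-5.3480) cross=-37.885
θ=168°:   branch - wants cross < 0 → take C=(3.2800,-5.3480) (cross=-37.885)
θ=168°: ex = (C−B)/|BC| = (0.6083,-0.7937); ey = (0.7937,0.6083)
θ=168°: P = B + -3.09·ex + 2.04·ey = (-1.2386,3.9014)
θ=199°: B = A + 1.00·(cos199°, sin199°) = (-0.9455, -0.3256)
θ=199°: |BD| = 6.9531
θ=199°: circle(B,7.00) ∩ circle(D,6.00): a=4.4114, h=5.4350
θ=199°:   candidates: C₊=(3.2066,5.3101) cross=37.791; C₋=(3.7155,-5.5481) cross=-37.791
θ=199°:   branch - wants cross < 0 → take C=(3.7155,-5.5481) (cross=-37.791)
θ=199°: ex = (C−B)/|BC| = (0.6659,-0.7461); ey = (0.7461,0.6659)
θ=199°: P = B + -3.09·ex + 2.04·ey = (-1.4810,3.3382)
θ=228°: B = A + 1.00·(cos228°, sin228°) = (-0.6691, -0.7431)
θ=228°: |BD| = 6.7104
θ=228°: circle(B,7.00) ∩ circle(D,6.00): a=4.3238, h=5.5049
θ=228°:   candidates: C₊=(3.0185,5.2068) cross=36.940; C₋=(4.2378,-5.7354) cross=-36.940
θ=228°:   branch - wants cross < 0 → take C=(4.2378,-5.7354) (cross=-36.940)
θ=228°: ex = (C−B)/|BC| = (0.7010,-0.7132); ey = (0.7132,0.7010)
θ=228°: P = B + -3.09·ex + 2.04·ey = (-1.3803,2.8906)
θ=297°: B = A + 1.00·(cos297°, sin297°) = (0.4540, -0.8910)
θ=297°: |BD| = 5.6171
θ=297°: circle(B,7.00) ∩ circle(D,6.00): a=3.9657, h=5.7683
θ=297°:   candidates: C₊=(3.4545,5.4333) cross=32.401; C₋=(5.2845,-5.9572) cross=-32.401
θ=297°:   branch - wants cross < 0 → take C=(5.2845,-5.9572) (cross=-32.401)
θ=297°: ex = (C−B)/|BC| = (0.6901,-0.7237); ey = (0.7237,0.6901)
θ=297°: P = B + -3.09·ex + 2.04·ey = (-0.2019,2.7531)

θ=168°: -1.24 3.90
θ=199°: -1.48 3.34
θ=228°: -1.38 2.89
θ=297°: -0.20 2.75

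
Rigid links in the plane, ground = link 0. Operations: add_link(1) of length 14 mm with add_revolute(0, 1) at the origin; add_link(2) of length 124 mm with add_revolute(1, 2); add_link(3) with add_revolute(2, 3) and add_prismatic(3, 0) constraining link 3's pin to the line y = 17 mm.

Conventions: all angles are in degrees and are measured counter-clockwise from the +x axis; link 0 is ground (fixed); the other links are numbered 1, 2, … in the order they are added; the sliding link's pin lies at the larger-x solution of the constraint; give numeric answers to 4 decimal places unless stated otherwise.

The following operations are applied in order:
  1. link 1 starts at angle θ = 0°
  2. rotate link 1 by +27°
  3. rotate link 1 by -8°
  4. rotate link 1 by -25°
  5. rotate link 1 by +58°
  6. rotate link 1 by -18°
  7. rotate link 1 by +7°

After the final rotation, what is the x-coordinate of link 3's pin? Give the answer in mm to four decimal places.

geometry: r = 14 mm, L = 124 mm, e = 17 mm; θ starts at 0°
rotate link 1 by +27°: θ ← 0° +27° = 27°
rotate link 1 by -8°: θ ← 27° -8° = 19°
rotate link 1 by -25°: θ ← 19° -25° = -6°
rotate link 1 by +58°: θ ← -6° +58° = 52°
rotate link 1 by -18°: θ ← 52° -18° = 34°
rotate link 1 by +7°: θ ← 34° +7° = 41°
crank pin P = (r cos θ, r sin θ) = (10.565934, 9.184826)
h = r sin θ − e = 9.184826 − 17 = -7.815174
x = r cos θ + √(L² − h²) = 10.565934 + 123.753477 = 134.319411

134.3194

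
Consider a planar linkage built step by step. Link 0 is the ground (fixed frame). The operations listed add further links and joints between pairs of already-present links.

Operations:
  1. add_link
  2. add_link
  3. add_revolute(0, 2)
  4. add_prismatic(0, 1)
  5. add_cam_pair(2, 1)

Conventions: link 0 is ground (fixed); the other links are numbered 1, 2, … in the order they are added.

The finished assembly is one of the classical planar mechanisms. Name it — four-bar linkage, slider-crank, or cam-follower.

links: 3 (incl. ground); joints: 1 revolute, 1 prismatic, 1 higher (cam) pair, forming one closed loop
3 links, revolute + prismatic + higher pair in one loop → cam-follower

cam-follower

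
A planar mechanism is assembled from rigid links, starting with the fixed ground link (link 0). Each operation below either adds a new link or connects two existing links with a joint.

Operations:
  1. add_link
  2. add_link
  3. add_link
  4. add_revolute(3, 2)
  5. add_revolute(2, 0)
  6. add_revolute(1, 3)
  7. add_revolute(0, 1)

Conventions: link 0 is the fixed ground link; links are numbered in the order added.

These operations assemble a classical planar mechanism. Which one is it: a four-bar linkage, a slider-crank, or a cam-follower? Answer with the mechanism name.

links: 4 (incl. ground); joints: 4 revolute, 0 prismatic, 0 higher (cam) pair, forming one closed loop
4 links in a single 4R loop → four-bar linkage

four-bar linkage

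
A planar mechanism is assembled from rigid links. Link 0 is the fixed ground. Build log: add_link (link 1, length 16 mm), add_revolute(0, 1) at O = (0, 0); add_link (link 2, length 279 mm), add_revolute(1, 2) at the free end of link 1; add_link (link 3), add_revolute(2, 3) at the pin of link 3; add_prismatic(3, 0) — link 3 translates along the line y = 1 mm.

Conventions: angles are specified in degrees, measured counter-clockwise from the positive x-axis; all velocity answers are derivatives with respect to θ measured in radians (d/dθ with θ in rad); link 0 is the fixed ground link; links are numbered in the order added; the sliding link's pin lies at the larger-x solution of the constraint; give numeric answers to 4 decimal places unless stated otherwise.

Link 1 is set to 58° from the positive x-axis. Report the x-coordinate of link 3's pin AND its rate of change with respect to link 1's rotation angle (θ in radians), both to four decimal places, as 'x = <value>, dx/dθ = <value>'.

geometry: r = 16 mm, L = 279 mm, e = 1 mm
crank pin P = (r cos θ, r sin θ) = (8.478708, 13.568770)
h = r sin θ − e = 13.568770 − 1 = 12.568770
x = r cos θ + √(L² − h²) = 8.478708 + 278.716749 = 287.195457
dx/dθ = −r sin θ − h·r cos θ/√(L² − h²) (θ in radians; h = 12.568770) = -13.951118

x = 287.1955, dx/dθ = -13.9511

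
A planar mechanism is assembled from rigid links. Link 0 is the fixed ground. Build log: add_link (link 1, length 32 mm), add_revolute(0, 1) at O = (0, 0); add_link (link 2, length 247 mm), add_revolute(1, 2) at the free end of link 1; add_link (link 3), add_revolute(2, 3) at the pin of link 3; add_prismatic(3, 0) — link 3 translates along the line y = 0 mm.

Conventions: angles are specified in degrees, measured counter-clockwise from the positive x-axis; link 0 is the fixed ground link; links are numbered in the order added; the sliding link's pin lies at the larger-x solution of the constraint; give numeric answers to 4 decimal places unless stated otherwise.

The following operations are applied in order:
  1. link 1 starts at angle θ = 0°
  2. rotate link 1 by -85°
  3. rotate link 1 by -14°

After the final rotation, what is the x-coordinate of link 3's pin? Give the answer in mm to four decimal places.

geometry: r = 32 mm, L = 247 mm, e = 0 mm; θ starts at 0°
rotate link 1 by -85°: θ ← 0° -85° = -85°
rotate link 1 by -14°: θ ← -85° -14° = -99°
crank pin P = (r cos θ, r sin θ) = (-5.005903, -31.606027)
h = r sin θ − e = -31.606027 − 0 = -31.606027
x = r cos θ + √(L² − h²) = -5.005903 + 244.969506 = 239.963604

239.9636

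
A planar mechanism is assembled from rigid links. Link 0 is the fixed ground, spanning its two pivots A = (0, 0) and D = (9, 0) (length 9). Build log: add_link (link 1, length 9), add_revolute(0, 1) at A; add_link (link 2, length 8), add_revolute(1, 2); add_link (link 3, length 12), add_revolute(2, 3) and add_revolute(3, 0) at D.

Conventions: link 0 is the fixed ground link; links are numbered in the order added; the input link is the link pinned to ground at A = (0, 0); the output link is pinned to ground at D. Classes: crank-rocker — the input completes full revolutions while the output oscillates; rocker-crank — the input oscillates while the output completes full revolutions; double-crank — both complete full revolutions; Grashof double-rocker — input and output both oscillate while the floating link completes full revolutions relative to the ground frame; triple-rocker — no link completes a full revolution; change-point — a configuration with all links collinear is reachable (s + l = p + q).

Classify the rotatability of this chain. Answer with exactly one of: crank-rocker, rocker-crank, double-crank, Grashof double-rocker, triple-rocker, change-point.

lengths: ground=9, input=9, coupler=8, output=12
sorted: s=8 (shortest), l=12 (longest), p+q=18
s + l = 20 vs p + q = 18
s + l > p + q → non-Grashof → no link fully rotates → triple-rocker

triple-rocker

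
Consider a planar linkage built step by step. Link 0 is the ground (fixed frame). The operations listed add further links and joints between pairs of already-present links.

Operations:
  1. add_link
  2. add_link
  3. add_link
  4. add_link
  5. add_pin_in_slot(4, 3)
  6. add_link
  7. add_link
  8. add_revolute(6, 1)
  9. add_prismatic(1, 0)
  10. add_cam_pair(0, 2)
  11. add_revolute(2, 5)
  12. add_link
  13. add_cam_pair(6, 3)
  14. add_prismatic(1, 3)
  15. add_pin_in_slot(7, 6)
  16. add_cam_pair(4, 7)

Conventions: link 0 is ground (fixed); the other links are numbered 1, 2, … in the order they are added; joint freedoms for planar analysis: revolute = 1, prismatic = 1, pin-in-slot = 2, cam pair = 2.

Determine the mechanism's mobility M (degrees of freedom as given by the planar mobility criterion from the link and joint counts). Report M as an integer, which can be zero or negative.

(L,J1,J2)=(1,0,0); link0 fixed
link1: (2,0,0)
link2: (3,0,0)
link3: (4,0,0)
link4: (5,0,0)
PS 4-3 [J2]: (5,0,1)
link5: (6,0,1)
link6: (7,0,1)
R 6-1 [J1]: (7,1,1)
P 1-0 [J1]: (7,2,1)
C 0-2 [J2]: (7,2,2)
R 2-5 [J1]: (7,3,2)
link7: (8,3,2)
C 6-3 [J2]: (8,3,3)
P 1-3 [J1]: (8,4,3)
PS 7-6 [J2]: (8,4,4)
C 4-7 [J2]: (8,4,5)
Grübler: 3·7 − 2·4 − 5 = 8

M = 8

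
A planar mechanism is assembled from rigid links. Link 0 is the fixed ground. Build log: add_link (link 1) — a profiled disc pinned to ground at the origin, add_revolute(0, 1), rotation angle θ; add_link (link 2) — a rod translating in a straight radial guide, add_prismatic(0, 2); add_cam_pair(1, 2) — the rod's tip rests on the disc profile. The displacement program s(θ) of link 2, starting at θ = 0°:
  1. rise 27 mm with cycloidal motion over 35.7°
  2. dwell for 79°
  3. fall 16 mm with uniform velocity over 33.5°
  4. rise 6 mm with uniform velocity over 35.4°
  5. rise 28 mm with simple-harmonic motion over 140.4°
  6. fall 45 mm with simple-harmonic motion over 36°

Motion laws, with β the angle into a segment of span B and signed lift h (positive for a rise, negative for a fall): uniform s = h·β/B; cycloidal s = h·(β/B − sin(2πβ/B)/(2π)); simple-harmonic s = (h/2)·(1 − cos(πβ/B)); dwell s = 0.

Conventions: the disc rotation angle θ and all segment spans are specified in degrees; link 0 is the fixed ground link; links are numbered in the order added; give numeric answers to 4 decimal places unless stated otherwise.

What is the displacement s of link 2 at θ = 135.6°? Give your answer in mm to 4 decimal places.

seg 1 [0°–35.7°] cycloidal, h=27: full span → s += 27 → s = 27.0000
seg 2 [35.7°–114.7°] dwell: s stays 27.0000
seg 3 [114.7°–148.2°] uniform, h=-16: θ=135.6° here. β=20.9, B=33.5. -16·20.9/33.5 = -9.9821 → s = 17.0179

17.0179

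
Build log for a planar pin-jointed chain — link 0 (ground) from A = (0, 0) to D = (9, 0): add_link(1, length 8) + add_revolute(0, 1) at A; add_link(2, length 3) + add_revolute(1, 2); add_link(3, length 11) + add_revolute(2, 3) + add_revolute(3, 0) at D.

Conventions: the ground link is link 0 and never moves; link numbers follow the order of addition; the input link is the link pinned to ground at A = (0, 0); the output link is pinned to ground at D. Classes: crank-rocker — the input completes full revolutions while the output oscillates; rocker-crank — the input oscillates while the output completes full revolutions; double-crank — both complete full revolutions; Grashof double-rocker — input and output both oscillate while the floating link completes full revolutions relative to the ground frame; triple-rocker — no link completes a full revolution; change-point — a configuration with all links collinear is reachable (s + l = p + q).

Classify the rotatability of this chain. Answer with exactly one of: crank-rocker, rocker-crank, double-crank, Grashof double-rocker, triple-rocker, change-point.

lengths: ground=9, input=8, coupler=3, output=11
sorted: s=3 (shortest), l=11 (longest), p+q=17
s + l = 14 vs p + q = 17
s + l < p + q (Grashof) with shortest = coupler link → Grashof double-rocker

Grashof double-rocker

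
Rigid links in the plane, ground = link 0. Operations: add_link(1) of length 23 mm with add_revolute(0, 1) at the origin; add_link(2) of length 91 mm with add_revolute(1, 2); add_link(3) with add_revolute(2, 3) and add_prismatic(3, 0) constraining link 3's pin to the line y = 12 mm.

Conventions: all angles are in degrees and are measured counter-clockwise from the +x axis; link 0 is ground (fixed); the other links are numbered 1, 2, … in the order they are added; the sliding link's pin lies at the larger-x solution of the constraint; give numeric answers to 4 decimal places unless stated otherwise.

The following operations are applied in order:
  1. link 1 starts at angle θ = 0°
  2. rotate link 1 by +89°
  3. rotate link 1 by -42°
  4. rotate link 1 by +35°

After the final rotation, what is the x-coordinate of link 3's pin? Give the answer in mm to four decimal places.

geometry: r = 23 mm, L = 91 mm, e = 12 mm; θ starts at 0°
rotate link 1 by +89°: θ ← 0° +89° = 89°
rotate link 1 by -42°: θ ← 89° -42° = 47°
rotate link 1 by +35°: θ ← 47° +35° = 82°
crank pin P = (r cos θ, r sin θ) = (3.200981, 22.776166)
h = r sin θ − e = 22.776166 − 12 = 10.776166
x = r cos θ + √(L² − h²) = 3.200981 + 90.359694 = 93.560675

93.5607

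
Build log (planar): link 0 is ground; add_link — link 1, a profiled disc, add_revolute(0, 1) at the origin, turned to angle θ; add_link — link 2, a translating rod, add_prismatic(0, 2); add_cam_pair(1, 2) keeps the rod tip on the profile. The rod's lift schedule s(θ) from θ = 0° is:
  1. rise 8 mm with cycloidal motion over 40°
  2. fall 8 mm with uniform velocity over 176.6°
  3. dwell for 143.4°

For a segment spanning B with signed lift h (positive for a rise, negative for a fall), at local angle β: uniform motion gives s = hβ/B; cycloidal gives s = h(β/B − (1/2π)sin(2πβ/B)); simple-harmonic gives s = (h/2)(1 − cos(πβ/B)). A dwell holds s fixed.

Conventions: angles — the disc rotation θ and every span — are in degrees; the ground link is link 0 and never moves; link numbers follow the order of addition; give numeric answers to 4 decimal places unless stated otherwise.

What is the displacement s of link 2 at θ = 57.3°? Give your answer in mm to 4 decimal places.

seg 1 [0°–40°] cycloidal, h=8: full span → s += 8 → s = 8.0000
seg 2 [40°–216.6°] uniform, h=-8: θ=57.3° here. β=17.3, B=176.6. -8·17.3/176.6 = -0.7837 → s = 7.2163

7.2163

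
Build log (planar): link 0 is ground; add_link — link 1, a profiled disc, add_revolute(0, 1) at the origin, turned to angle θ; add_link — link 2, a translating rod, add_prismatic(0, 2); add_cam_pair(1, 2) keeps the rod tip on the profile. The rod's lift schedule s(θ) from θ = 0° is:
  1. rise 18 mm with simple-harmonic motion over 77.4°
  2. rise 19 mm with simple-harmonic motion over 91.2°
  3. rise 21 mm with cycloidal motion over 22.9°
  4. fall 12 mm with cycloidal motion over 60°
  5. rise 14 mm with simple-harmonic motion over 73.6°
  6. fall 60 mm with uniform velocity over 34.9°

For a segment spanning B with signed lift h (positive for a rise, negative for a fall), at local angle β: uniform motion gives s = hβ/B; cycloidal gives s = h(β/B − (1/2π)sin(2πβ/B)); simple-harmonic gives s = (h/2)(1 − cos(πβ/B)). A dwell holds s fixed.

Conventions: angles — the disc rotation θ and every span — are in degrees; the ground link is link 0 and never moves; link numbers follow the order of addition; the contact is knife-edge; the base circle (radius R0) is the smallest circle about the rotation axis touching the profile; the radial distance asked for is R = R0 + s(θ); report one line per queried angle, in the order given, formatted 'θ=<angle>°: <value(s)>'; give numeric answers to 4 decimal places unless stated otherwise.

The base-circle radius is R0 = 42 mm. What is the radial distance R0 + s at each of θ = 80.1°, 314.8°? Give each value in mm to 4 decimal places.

seg 1 [0°–77.4°] simple-harmonic, h=18: full span → s += 18 → s = 18.0000
seg 2 [77.4°–168.6°] simple-harmonic, h=19: θ=80.1° here. β=2.7, B=91.2. 19/2·(1 − cos(π·0.0296)) = 0.0411 → s = 18.0411
seg 2 [77.4°–168.6°] simple-harmonic, h=19: full span → s += 19 → s = 37.0000
seg 3 [168.6°–191.5°] cycloidal, h=21: full span → s += 21 → s = 58.0000
seg 4 [191.5°–251.5°] cycloidal, h=-12: full span → s += -12 → s = 46.0000
seg 5 [251.5°–325.1°] simple-harmonic, h=14: θ=314.8° here. β=63.3, B=73.6. 14/2·(1 − cos(π·0.8601)) = 13.3343 → s = 59.3343
θ=80.1°: R = R0 + s = 42 + 18.0411 = 60.0411
θ=314.8°: R = R0 + s = 42 + 59.3343 = 101.3343

θ=80.1°: 60.0411
θ=314.8°: 101.3343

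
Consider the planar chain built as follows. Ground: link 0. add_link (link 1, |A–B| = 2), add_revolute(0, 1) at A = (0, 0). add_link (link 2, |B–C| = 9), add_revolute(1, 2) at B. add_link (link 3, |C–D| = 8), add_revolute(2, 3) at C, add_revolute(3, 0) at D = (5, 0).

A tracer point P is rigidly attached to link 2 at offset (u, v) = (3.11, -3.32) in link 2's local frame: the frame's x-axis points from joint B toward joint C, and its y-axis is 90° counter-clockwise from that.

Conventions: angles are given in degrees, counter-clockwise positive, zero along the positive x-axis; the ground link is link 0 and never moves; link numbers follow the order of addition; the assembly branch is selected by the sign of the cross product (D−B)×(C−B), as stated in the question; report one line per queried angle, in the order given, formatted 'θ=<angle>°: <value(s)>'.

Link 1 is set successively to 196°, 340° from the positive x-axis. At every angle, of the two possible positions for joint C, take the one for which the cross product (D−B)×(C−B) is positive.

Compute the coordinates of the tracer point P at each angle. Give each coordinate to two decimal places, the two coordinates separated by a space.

A=(0,0), D=(5.00,0)
θ=196°: B = A + 2.00·(cos196°, sin196°) = (-1.9225, -0.5513)
θ=196°: |BD| = 6.9444
θ=196°: circle(B,9.00) ∩ circle(D,8.00): a=4.6962, h=7.6776
θ=196°:   candidates: C₊=(2.1494,7.4749) cross=53.317; C₋=(3.3684,-7.8318) cross=-53.317
θ=196°:   branch + wants cross > 0 → take C=(2.1494,7.4749) (cross=53.317)
θ=196°: ex = (C−B)/|BC| = (0.4524,0.8918); ey = (-0.8918,0.4524)
θ=196°: P = B + 3.11·ex + -3.32·ey = (2.4453,0.7201)
θ=340°: B = A + 2.00·(cos340°, sin340°) = (1.8794, -0.6840)
θ=340°: |BD| = 3.1947
θ=340°: circle(B,9.00) ∩ circle(D,8.00): a=4.2580, h=7.9290
θ=340°:   candidates: C₊=(4.3409,7.9728) cross=25.331; C₋=(7.7364,-7.5175) cross=-25.331
θ=340°:   branch + wants cross > 0 → take C=(4.3409,7.9728) (cross=25.331)
θ=340°: ex = (C−B)/|BC| = (0.2735,0.9619); ey = (-0.9619,0.2735)
θ=340°: P = B + 3.11·ex + -3.32·ey = (5.9234,1.3994)

θ=196°: 2.45 0.72
θ=340°: 5.92 1.40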